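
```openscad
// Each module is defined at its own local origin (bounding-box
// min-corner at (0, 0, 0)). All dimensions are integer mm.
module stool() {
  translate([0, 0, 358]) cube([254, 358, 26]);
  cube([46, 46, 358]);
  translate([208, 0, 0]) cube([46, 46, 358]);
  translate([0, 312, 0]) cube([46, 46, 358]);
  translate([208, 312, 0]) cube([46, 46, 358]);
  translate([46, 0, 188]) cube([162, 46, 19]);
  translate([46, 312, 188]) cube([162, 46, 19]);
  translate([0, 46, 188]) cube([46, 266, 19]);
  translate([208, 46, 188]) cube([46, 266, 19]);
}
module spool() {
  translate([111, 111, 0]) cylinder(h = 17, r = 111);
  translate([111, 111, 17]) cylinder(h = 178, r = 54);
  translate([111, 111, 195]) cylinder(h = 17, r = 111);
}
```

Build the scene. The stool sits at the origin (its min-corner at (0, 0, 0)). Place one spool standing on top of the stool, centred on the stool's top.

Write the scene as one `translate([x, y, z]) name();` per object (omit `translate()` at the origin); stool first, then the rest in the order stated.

stool();
translate([16, 68, 384]) spool();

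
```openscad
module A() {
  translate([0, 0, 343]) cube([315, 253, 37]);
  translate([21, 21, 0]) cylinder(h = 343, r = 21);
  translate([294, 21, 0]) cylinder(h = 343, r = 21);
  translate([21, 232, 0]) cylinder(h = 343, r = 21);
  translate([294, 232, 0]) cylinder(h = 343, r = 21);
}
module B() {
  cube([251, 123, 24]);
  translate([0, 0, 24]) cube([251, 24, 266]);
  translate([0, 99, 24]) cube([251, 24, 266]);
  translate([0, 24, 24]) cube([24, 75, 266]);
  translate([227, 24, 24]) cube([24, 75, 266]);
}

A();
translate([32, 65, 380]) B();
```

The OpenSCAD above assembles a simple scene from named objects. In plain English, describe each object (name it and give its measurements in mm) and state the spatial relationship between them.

A is a four-legged stool. The seat is 315×253 mm, 37 mm thick, top at z = 380 mm. It stands on four round legs, each 42 mm in diameter, from z = 0 to the seat underside, each leg's axis is inset half a diameter from the nearest pair of seat edges (so the leg's bounding box is flush with the corner).

B is an open storage box with external size 251×123×290 mm and wall thickness 24 mm (the base is also 24 mm thick). The base covers the whole footprint; the four walls stand on the base, with the y-facing walls full-width and the x-facing walls fitting between their inner faces.

The open box is on top of the stool, centred.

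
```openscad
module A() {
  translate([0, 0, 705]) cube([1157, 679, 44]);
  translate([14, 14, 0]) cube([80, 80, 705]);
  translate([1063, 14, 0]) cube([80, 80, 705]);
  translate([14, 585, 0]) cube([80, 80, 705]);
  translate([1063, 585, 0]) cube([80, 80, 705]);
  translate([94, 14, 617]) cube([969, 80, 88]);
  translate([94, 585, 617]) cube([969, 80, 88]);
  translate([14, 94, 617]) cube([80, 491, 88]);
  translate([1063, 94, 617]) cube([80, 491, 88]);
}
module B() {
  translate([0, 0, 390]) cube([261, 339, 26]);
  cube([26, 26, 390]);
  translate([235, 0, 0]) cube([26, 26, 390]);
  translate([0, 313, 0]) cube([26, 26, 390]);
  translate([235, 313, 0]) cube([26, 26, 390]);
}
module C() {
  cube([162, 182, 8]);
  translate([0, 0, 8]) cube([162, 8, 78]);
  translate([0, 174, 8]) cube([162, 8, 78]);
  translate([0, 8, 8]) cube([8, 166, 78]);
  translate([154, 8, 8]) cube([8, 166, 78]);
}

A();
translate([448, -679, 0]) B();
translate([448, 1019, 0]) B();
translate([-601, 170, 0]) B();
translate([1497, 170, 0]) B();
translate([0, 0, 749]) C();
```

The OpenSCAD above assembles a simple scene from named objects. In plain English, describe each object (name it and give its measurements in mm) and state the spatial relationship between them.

A is a table with a 1157×679 mm rectangular top, 44 mm thick, top surface at z = 749 mm, supported by four 80×80 mm square legs, each inset 14 mm from the nearest pair of top edges, running from the floor. Four apron rails, 80 mm thick and 88 mm tall, run between adjacent legs with their top edges flush with the underside of the top and their outer faces flush with the legs' outer faces.

B is a four-legged stool. The seat is 261×339 mm, 26 mm thick, top at z = 416 mm. It stands on four square legs, each 26×26 mm in cross-section, from z = 0 to the seat underside, each flush with a corner of the seat.

C is an open-topped rectangular box: outside dimensions 162×182×86 mm, with a uniform wall and base thickness of 8 mm. The base is a full 162×182 slab on the floor; four walls sit on top of the base. The front and back walls (the −y and +y sides) span the full width; the two side walls fit between them.

Four stools sit around the table at the −y, +y, −x, +x sides. The open box is on top of the table.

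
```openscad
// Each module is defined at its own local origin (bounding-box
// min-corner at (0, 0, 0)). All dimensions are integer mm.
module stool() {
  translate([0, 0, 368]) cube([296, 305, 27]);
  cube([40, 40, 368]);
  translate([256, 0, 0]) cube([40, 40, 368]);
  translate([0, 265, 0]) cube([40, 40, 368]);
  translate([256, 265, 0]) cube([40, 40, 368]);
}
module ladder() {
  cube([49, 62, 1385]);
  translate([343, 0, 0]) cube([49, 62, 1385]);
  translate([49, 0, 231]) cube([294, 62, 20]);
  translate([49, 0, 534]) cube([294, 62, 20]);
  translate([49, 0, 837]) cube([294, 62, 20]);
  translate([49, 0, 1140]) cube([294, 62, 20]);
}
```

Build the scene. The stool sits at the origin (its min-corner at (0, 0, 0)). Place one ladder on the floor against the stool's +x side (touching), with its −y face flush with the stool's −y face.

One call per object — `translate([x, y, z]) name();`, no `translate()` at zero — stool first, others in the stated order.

stool();
translate([296, 0, 0]) ladder();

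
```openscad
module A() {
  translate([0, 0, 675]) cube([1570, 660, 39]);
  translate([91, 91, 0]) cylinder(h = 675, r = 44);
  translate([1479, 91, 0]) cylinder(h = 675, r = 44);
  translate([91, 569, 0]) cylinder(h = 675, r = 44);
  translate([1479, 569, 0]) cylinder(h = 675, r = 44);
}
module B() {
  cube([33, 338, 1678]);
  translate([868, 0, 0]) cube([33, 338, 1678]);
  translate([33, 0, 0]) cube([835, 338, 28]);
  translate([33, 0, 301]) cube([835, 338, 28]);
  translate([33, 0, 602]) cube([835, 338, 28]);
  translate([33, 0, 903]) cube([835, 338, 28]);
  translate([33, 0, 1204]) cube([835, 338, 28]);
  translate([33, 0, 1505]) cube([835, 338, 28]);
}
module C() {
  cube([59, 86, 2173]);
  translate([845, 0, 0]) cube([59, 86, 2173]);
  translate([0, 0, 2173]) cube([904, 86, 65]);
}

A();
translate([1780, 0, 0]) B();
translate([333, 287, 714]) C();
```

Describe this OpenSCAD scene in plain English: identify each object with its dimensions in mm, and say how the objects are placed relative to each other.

A is a table: top 1570 mm (x) × 660 mm (y), 39 mm thick, upper face at z = 714 mm, on four round legs of 88 mm diameter, each leg's bounding box inset 47 mm from the nearest pair of top edges, running from z = 0 to the bottom of the top.

B is a bookshelf 901 mm wide overall, 338 mm deep and 1678 mm tall. The two sides are 33 mm thick vertical panels. 6 horizontal shelves of 28 mm thickness span between the inner faces of the sides; the lowest shelf sits on the floor and shelves are stacked with a clear vertical gap of 273 mm between each pair.

C is a door frame. The clear opening is 786 mm wide and 2173 mm high. Two 59 mm wide jambs, 86 mm deep, stand either side of the opening from the floor to the top of the opening. A 65 mm thick head sits across the top of both jambs, spanning the full outside width of the frame.

The bookshelf is on the floor beside the table on its +x side. The door frame is on top of the table, centred.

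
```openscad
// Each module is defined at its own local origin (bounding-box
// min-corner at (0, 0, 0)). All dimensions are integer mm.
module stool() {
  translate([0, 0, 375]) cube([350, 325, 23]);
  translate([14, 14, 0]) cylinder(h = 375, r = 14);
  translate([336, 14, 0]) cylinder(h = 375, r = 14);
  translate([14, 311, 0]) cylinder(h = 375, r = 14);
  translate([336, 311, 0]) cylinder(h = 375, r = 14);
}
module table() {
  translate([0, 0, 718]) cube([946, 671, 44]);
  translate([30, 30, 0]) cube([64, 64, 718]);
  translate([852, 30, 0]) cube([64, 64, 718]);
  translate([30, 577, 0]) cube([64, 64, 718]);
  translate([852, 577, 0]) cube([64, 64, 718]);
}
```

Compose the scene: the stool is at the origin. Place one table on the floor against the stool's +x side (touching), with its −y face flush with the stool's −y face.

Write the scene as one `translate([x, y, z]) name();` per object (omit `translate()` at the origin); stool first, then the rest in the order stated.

stool();
translate([350, 0, 0]) table();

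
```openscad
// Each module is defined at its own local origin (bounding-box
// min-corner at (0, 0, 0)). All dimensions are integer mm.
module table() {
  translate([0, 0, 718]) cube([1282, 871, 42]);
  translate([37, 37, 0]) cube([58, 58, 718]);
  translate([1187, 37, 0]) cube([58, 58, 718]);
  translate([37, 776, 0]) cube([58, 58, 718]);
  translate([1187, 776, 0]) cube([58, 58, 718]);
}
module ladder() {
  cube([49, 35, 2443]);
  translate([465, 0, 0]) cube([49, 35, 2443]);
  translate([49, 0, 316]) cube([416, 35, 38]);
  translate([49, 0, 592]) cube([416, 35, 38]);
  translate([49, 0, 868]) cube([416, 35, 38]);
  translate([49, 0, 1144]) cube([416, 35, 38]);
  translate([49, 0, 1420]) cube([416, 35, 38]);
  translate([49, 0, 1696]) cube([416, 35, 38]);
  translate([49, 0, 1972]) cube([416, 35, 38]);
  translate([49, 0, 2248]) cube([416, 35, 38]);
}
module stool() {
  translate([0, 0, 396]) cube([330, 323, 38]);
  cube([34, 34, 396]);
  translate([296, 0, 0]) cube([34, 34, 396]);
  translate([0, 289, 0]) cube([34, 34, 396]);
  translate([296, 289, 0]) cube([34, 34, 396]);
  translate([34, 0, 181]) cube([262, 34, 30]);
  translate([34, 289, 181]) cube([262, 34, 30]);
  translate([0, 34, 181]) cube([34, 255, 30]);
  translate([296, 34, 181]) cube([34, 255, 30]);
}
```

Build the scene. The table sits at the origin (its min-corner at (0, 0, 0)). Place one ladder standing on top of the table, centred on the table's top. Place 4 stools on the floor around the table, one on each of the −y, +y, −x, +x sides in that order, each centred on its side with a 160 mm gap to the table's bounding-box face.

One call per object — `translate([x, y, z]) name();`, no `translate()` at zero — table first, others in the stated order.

table();
translate([384, 418, 760]) ladder();
translate([476, -483, 0]) stool();
translate([476, 1031, 0]) stool();
translate([-490, 274, 0]) stool();
translate([1442, 274, 0]) stool();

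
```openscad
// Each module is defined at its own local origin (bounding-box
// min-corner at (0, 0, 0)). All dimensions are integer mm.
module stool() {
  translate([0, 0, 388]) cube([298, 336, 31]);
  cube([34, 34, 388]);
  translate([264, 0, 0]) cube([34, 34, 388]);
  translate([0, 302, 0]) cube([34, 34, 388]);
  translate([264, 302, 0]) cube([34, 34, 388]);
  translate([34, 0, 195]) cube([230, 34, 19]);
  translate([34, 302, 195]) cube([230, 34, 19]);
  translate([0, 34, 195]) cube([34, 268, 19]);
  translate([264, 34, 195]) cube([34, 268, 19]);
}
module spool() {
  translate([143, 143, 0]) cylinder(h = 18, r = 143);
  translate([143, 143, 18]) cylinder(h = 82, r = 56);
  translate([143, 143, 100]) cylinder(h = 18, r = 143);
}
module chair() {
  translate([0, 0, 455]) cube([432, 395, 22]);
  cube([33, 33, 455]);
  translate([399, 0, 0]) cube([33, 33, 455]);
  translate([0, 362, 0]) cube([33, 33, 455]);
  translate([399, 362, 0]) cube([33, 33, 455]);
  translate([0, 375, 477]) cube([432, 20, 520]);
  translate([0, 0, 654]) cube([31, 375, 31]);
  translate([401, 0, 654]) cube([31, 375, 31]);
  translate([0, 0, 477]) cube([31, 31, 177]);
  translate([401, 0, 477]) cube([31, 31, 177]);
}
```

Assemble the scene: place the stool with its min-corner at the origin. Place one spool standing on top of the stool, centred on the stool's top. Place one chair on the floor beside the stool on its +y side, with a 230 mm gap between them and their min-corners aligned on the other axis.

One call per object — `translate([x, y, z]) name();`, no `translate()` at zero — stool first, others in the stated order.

stool();
translate([6, 25, 419]) spool();
translate([0, 566, 0]) chair();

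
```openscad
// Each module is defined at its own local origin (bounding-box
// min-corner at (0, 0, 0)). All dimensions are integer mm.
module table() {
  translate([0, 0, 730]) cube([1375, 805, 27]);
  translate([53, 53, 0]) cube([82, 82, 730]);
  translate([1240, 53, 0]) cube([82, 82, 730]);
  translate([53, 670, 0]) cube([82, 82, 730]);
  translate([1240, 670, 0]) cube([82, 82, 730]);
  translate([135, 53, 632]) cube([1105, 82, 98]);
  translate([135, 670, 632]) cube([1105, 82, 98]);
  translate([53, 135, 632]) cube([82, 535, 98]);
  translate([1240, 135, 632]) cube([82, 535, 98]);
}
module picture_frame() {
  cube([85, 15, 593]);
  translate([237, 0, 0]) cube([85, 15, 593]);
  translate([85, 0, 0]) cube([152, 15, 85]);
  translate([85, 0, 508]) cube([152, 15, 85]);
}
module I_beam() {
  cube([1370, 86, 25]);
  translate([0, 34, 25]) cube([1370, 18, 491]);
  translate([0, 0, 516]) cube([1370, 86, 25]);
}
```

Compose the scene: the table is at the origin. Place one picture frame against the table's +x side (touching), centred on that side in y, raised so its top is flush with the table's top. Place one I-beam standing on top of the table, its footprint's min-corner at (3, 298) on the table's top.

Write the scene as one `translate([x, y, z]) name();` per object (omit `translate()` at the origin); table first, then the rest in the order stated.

table();
translate([1375, 395, 164]) picture_frame();
translate([3, 298, 757]) I_beam();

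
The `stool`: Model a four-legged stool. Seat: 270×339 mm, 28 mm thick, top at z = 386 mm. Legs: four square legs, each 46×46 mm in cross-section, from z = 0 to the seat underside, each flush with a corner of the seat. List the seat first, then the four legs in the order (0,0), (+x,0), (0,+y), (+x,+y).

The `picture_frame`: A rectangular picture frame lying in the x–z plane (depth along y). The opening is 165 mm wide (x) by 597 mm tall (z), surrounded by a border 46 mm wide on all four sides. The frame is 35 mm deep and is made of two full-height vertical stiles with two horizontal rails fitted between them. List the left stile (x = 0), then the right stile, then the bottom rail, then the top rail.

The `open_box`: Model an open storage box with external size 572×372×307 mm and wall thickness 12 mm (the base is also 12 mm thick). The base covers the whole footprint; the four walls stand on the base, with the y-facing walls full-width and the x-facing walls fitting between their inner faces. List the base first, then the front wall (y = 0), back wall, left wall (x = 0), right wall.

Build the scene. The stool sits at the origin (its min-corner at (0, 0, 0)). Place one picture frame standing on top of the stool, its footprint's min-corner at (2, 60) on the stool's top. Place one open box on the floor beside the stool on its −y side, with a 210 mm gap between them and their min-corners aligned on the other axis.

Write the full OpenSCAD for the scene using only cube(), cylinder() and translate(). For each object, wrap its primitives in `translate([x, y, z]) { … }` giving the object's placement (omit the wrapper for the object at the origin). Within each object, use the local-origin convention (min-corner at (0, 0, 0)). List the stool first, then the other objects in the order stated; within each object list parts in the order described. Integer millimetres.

translate([0, 0, 358]) cube([270, 339, 28]);
cube([46, 46, 358]);
translate([224, 0, 0]) cube([46, 46, 358]);
translate([0, 293, 0]) cube([46, 46, 358]);
translate([224, 293, 0]) cube([46, 46, 358]);
translate([2, 60, 386]) {
  cube([46, 35, 689]);
  translate([211, 0, 0]) cube([46, 35, 689]);
  translate([46, 0, 0]) cube([165, 35, 46]);
  translate([46, 0, 643]) cube([165, 35, 46]);
}
translate([0, -582, 0]) {
  cube([572, 372, 12]);
  translate([0, 0, 12]) cube([572, 12, 295]);
  translate([0, 360, 12]) cube([572, 12, 295]);
  translate([0, 12, 12]) cube([12, 348, 295]);
  translate([560, 12, 12]) cube([12, 348, 295]);
}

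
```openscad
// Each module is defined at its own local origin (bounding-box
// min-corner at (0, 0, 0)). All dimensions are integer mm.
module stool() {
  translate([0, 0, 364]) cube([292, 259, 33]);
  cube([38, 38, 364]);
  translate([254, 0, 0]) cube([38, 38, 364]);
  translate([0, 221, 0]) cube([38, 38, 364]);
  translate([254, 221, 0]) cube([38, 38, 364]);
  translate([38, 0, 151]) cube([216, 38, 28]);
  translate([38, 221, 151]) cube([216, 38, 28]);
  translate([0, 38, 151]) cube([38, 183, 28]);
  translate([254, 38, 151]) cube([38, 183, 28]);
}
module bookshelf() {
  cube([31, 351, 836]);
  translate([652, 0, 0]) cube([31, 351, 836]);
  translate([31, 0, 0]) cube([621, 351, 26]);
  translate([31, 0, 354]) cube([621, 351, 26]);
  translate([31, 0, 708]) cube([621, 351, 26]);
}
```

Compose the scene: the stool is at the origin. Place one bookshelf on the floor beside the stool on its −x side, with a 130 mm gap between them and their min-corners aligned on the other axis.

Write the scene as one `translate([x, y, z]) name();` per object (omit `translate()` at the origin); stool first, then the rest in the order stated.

stool();
translate([-813, 0, 0]) bookshelf();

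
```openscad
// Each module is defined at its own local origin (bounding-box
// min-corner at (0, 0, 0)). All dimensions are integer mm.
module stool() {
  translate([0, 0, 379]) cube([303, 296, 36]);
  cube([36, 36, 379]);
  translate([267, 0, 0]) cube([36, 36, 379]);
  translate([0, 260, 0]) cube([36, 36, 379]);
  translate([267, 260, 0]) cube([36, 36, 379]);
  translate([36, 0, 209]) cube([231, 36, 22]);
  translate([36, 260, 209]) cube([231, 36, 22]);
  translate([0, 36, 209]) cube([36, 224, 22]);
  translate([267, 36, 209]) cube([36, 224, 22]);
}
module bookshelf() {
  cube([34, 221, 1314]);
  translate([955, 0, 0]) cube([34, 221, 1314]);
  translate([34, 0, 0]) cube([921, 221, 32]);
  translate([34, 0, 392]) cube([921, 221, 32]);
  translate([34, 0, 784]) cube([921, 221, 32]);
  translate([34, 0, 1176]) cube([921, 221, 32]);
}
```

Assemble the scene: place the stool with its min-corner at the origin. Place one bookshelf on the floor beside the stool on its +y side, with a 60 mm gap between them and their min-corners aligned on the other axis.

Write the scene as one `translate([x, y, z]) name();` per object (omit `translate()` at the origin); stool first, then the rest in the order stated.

stool();
translate([0, 356, 0]) bookshelf();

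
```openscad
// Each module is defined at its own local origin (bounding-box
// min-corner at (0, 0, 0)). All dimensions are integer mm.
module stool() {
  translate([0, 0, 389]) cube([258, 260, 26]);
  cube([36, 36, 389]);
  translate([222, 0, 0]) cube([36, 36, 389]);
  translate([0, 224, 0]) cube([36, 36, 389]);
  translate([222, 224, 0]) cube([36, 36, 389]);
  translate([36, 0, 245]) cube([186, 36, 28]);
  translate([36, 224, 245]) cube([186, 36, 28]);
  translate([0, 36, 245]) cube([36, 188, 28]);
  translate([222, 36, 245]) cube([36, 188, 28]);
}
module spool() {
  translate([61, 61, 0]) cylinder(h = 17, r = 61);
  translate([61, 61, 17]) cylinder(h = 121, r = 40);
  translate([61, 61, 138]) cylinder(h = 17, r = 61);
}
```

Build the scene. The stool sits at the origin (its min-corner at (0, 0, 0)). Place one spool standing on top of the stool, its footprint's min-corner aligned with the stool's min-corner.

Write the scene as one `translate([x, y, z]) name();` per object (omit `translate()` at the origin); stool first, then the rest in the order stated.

stool();
translate([0, 0, 415]) spool();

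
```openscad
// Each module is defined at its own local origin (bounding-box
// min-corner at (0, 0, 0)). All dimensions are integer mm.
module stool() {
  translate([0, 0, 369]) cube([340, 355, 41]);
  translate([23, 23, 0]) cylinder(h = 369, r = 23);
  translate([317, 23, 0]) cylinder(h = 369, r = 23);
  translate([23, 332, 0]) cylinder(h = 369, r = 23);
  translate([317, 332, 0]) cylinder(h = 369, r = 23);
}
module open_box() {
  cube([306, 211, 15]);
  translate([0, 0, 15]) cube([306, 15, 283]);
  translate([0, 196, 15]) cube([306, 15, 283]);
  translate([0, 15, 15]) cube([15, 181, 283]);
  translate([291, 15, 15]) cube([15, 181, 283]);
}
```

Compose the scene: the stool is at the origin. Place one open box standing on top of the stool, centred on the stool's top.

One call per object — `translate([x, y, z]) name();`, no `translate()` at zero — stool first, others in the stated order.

stool();
translate([17, 72, 410]) open_box();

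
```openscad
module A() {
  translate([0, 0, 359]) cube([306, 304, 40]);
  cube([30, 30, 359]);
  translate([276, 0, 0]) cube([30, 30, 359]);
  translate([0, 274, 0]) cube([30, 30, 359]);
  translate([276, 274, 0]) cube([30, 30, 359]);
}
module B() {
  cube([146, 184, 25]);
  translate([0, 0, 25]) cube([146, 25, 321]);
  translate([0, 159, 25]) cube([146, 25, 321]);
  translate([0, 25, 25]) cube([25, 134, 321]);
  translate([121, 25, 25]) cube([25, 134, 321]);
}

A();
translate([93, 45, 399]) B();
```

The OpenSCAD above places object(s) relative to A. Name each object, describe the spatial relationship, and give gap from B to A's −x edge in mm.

The open box's min-x is at 93; the stool's min-x is 0; gap = 93 mm.

A is a stool. B is an open box. The open box is on top of the stool. The gap from the open box to the stool's −x edge is 93 mm.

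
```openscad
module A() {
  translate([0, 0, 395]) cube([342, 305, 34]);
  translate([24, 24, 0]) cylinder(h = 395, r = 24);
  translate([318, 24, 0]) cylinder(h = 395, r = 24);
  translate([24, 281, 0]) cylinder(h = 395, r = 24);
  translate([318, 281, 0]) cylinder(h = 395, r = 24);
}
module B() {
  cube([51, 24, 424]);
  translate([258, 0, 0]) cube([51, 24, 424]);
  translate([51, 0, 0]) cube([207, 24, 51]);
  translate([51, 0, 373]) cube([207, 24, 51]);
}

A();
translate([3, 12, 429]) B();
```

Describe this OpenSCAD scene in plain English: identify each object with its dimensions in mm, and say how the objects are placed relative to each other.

A is a four-legged stool. The seat is a 342×305×34 mm slab whose top surface is at z = 429 mm; four round legs, each 48 mm in diameter, run from the floor (z = 0) to the underside of the seat, each leg's axis is inset half a diameter from the nearest pair of seat edges (so the leg's bounding box is flush with the corner).

B is a rectangular picture frame lying in the x–z plane (depth along y). The opening is 207 mm wide (x) by 322 mm tall (z), surrounded by a border 51 mm wide on all four sides. The frame is 24 mm deep and is made of two full-height vertical stiles with two horizontal rails fitted between them.

The picture frame is on top of the stool.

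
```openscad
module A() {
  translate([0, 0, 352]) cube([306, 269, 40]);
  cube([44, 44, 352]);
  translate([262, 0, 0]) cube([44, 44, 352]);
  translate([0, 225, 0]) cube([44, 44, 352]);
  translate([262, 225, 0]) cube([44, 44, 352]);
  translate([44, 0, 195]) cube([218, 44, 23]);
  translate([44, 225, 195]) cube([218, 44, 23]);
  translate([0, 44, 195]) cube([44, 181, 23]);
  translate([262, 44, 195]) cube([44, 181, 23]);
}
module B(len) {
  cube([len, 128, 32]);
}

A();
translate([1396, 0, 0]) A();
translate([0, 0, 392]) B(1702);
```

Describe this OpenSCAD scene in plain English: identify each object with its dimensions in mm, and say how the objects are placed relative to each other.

A is a four-legged stool. The seat is a 306×269×40 mm slab whose top surface is at z = 392 mm; four square legs, each 44×44 mm in cross-section, run from the floor (z = 0) to the underside of the seat, each flush with a corner of the seat. Four stretchers, 44 mm wide and 23 mm tall, connect adjacent legs with their undersides at z = 195 mm, each running between the inner faces of the legs it joins and aligned with the legs' outer faces on the other axis.

B is a rectangular beam 1702 mm long (x), 128 mm deep (y), 32 mm thick (z).

The beam spans the tops of two stools placed 1090 mm apart, resting at z = 392 mm.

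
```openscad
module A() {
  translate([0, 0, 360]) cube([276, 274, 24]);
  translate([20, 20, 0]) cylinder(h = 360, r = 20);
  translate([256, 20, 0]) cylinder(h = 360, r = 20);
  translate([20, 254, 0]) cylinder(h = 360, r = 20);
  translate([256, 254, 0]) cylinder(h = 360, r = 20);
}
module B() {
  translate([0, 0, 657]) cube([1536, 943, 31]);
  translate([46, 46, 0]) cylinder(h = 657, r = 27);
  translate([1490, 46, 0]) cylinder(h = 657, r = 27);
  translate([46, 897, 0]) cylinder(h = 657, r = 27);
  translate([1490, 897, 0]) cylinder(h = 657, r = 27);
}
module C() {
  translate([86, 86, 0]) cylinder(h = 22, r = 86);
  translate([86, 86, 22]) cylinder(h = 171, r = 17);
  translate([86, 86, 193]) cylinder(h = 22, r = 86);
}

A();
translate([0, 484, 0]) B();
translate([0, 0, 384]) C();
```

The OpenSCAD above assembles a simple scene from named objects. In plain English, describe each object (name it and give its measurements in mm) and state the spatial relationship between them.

A is a four-legged stool. The seat is 276×274 mm, 24 mm thick, top at z = 384 mm. It stands on four round legs, each 40 mm in diameter, from z = 0 to the seat underside, each leg's axis is inset half a diameter from the nearest pair of seat edges (so the leg's bounding box is flush with the corner).

B is a table with a 1536×943 mm rectangular top, 31 mm thick, top surface at z = 688 mm, supported by four round legs of 54 mm diameter, each leg's bounding box inset 19 mm from the nearest pair of top edges, running from the floor.

C is a spool: two coaxial disc flanges of radius 86 mm and thickness 22 mm, joined by a core cylinder of radius 17 mm and height 171 mm. The lower flange rests on z = 0 and the three cylinders share a vertical axis.

The table is on the floor beside the stool on its +y side. The spool is on top of the stool.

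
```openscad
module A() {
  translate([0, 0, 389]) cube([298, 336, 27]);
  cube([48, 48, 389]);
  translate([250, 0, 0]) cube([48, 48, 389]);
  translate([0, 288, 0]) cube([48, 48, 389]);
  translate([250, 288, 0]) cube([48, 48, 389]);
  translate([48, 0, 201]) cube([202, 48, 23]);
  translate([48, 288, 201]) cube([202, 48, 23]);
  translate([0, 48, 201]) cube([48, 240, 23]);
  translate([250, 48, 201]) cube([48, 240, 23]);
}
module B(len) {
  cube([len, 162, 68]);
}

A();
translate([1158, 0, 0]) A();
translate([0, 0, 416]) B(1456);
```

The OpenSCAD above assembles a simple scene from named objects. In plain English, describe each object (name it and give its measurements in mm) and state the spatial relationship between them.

A is a four-legged stool. The seat is a 298×336×27 mm slab whose top surface is at z = 416 mm; four square legs, each 48×48 mm in cross-section, run from the floor (z = 0) to the underside of the seat, each flush with a corner of the seat. Four stretchers, 48 mm wide and 23 mm tall, connect adjacent legs with their undersides at z = 201 mm, each running between the inner faces of the legs it joins and aligned with the legs' outer faces on the other axis.

B is a rectangular beam 1456 mm long (x), 162 mm deep (y), 68 mm thick (z).

The beam spans the tops of two stools placed 860 mm apart, resting at z = 416 mm.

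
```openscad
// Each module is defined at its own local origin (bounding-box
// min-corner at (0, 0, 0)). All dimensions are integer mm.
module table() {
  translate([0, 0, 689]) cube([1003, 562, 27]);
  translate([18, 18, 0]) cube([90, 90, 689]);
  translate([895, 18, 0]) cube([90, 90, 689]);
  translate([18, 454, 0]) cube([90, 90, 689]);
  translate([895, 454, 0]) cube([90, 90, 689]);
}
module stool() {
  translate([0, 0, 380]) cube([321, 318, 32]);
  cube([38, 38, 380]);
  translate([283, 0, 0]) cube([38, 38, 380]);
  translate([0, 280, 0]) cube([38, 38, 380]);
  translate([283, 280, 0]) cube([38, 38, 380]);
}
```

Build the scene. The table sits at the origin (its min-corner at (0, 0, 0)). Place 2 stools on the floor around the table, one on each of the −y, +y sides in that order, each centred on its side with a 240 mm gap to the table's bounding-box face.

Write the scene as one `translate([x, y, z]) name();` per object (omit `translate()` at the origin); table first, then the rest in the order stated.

table();
translate([341, -558, 0]) stool();
translate([341, 802, 0]) stool();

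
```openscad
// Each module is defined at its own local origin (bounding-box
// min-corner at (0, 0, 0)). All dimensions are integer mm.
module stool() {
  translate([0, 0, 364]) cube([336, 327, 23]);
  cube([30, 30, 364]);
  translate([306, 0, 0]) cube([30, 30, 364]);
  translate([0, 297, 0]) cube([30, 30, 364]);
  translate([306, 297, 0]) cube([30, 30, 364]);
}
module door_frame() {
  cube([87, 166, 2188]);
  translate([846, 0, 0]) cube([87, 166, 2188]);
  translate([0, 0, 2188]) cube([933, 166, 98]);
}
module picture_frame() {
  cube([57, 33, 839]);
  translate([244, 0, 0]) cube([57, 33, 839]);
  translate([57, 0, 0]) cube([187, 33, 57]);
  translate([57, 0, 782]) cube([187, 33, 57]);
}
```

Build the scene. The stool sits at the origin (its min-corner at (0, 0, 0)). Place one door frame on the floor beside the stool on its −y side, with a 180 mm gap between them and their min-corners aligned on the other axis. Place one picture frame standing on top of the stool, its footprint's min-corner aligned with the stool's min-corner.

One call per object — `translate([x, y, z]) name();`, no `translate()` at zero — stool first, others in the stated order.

stool();
translate([0, -346, 0]) door_frame();
translate([0, 0, 387]) picture_frame();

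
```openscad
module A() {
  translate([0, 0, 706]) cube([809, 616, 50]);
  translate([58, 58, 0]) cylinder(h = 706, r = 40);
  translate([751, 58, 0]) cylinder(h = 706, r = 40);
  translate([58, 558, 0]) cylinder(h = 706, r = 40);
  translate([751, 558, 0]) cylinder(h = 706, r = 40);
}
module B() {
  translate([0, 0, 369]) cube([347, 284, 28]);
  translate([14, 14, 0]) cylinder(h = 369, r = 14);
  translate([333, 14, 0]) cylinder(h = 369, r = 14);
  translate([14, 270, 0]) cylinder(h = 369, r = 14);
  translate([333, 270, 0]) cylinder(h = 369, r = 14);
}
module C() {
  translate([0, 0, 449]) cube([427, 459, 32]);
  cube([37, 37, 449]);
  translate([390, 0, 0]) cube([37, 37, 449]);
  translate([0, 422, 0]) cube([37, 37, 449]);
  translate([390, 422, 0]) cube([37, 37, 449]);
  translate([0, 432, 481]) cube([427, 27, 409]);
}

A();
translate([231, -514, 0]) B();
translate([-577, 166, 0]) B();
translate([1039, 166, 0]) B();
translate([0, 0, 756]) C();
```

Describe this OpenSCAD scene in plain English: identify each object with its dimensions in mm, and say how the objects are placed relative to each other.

A is a rectangular dining table. The top is 809×616×50 mm with its upper surface at z = 756 mm. It stands on four round legs of 80 mm diameter, each leg's bounding box inset 18 mm from the nearest pair of top edges, running from the floor to the underside of the top.

B is a four-legged stool. The seat is a 347×284×28 mm slab whose top surface is at z = 397 mm; four round legs, each 28 mm in diameter, run from the floor (z = 0) to the underside of the seat, each leg's axis is inset half a diameter from the nearest pair of seat edges (so the leg's bounding box is flush with the corner).

C is a chair: 427×459 mm seat, 32 mm thick, top at z = 481 mm, on four 37 mm square corner legs flush with the seat edges. A 27 mm thick backrest slab spans the full seat width, extending 409 mm above the seat top, its back face flush with the seat's +y edge.

Three stools sit around the table at the −y, −x, +x sides. The chair is on top of the table.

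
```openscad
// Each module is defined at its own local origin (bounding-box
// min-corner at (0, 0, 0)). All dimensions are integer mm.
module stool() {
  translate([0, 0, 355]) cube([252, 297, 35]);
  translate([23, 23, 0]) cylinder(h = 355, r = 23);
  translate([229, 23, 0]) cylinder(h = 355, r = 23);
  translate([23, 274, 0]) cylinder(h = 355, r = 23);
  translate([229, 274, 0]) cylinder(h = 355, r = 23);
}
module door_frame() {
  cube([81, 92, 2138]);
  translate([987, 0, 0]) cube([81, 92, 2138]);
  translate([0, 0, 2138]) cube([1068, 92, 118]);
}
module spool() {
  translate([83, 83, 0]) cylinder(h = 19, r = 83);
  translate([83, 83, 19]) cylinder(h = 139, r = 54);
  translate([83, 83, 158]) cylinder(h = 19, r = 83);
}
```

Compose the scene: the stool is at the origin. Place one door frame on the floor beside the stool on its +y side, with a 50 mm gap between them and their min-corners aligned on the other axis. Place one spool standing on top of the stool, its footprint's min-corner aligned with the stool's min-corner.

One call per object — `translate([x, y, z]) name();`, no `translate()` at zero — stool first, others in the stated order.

stool();
translate([0, 347, 0]) door_frame();
translate([0, 0, 390]) spool();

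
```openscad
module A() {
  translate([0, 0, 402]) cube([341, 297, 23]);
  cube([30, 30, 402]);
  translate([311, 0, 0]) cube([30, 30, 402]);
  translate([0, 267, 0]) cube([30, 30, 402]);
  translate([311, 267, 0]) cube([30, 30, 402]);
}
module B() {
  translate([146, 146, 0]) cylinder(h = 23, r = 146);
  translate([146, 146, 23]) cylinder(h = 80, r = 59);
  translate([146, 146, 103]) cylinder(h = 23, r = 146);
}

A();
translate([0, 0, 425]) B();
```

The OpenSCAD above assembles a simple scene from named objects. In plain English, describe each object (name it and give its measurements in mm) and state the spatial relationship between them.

A is a four-legged stool. The seat is 341×297 mm, 23 mm thick, top at z = 425 mm. It stands on four square legs, each 30×30 mm in cross-section, from z = 0 to the seat underside, each flush with a corner of the seat.

B is a spool: two coaxial disc flanges of radius 146 mm and thickness 23 mm, joined by a core cylinder of radius 59 mm and height 80 mm. The lower flange rests on z = 0 and the three cylinders share a vertical axis.

The spool is on top of the stool.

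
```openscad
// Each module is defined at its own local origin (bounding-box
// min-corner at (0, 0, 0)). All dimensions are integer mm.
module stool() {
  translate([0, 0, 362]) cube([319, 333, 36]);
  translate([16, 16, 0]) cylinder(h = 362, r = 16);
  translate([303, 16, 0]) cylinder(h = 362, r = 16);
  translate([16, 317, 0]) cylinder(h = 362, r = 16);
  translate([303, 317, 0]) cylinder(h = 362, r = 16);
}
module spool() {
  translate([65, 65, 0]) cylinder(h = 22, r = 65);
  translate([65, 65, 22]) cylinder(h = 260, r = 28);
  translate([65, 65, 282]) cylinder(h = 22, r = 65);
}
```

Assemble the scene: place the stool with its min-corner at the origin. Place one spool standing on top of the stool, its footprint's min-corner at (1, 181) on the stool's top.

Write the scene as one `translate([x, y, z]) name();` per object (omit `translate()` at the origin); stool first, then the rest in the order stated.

stool();
translate([1, 181, 398]) spool();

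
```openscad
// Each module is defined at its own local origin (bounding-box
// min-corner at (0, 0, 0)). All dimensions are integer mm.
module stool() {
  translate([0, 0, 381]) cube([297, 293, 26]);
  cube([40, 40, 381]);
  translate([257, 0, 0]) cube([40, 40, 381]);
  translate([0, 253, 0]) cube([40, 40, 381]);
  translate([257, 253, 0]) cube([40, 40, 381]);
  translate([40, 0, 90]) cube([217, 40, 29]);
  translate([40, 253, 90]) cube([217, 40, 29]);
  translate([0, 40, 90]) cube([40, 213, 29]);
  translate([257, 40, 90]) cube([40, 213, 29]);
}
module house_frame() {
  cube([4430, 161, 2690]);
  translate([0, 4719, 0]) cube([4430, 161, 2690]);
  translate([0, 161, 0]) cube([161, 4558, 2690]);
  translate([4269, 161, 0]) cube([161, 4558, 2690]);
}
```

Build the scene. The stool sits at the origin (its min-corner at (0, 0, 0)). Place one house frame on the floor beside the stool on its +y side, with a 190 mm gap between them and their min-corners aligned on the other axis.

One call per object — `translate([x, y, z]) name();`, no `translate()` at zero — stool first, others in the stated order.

stool();
translate([0, 483, 0]) house_frame();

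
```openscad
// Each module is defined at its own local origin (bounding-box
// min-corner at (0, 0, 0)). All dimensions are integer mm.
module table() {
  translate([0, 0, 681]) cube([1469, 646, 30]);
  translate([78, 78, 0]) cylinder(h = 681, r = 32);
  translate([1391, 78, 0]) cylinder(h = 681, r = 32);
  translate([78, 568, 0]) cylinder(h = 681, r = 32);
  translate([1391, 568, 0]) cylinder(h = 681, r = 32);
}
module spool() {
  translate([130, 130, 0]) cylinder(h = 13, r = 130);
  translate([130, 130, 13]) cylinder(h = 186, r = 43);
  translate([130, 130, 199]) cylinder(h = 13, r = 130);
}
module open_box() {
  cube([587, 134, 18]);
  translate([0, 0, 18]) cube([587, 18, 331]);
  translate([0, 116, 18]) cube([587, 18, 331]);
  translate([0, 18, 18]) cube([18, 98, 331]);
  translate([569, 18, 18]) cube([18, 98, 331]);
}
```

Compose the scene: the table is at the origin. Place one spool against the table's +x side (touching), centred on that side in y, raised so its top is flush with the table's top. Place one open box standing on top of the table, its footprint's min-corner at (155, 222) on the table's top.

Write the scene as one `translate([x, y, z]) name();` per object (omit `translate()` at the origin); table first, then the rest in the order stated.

table();
translate([1469, 193, 499]) spool();
translate([155, 222, 711]) open_box();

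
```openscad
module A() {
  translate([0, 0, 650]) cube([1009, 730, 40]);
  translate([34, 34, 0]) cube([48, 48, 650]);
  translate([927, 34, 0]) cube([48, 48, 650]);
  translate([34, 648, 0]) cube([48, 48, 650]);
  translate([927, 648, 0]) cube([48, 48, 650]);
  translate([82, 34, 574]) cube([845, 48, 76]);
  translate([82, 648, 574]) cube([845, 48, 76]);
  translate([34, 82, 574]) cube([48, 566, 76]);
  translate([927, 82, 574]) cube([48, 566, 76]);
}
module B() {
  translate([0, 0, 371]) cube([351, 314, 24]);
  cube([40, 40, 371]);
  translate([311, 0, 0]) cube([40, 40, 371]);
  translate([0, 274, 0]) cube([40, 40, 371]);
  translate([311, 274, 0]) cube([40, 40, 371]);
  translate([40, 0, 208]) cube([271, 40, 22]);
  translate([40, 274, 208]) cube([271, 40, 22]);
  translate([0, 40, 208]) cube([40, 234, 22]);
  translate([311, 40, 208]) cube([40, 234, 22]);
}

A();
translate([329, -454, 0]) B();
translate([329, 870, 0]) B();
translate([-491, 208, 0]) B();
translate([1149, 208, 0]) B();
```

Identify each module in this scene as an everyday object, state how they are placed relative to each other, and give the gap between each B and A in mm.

Each stool's nearest face is 140 mm from the table's bounding box.

A is a table. B is a stool. Four stools sit around the table at the −y, +y, −x, +x sides. The gap between each stool and the table is 140 mm.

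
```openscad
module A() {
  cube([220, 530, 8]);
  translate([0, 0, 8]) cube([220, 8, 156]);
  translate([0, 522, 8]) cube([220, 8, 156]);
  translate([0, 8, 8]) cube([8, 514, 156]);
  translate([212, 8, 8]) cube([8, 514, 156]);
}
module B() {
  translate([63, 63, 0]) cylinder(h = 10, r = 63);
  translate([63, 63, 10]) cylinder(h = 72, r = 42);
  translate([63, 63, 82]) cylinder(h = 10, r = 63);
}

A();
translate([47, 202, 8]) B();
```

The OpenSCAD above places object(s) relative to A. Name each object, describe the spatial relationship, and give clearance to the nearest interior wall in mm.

Clearances: x = 39, y = 194; minimum 39 mm.

A is an open box. B is a spool. The spool sits inside the open box, centred. The clearance to the nearest interior wall is 39 mm.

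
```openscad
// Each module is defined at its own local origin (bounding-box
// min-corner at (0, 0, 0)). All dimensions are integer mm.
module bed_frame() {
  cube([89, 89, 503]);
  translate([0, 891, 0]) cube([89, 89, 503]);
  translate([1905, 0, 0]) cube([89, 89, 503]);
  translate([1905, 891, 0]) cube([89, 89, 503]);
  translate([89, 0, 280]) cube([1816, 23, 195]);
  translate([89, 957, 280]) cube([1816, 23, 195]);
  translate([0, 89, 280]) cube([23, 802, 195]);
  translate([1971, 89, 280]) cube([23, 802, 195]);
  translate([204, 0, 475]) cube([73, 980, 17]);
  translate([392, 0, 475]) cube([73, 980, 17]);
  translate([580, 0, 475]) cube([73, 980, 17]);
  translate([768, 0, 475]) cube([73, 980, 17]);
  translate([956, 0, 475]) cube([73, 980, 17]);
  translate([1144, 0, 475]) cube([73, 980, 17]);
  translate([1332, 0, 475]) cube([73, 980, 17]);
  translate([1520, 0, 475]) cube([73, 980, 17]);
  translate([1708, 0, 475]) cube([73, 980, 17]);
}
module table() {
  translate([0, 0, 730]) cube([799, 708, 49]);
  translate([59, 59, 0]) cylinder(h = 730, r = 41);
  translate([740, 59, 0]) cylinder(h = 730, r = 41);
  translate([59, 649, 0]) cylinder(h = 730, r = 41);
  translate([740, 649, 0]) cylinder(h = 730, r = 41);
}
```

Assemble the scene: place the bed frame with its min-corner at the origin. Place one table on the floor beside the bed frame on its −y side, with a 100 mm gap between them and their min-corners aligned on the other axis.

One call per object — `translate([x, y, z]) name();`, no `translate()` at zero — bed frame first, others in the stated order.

bed_frame();
translate([0, -808, 0]) table();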